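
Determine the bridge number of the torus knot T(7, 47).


The bridge number of T(p,q) is min(p,q).
min(7, 47) = 7

7


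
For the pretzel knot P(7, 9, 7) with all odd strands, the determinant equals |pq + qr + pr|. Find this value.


Step 1: Compute pq + qr + pr.
pq = 7*9 = 63
qr = 9*7 = 63
pr = 7*7 = 49
pq + qr + pr = 63 + 63 + 49 = 175
Step 2: Take absolute value.
det(P(7,9,7)) = |175| = 175

175


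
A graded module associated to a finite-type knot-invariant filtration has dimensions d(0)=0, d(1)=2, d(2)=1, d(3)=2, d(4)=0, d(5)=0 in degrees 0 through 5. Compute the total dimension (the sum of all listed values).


Total dimension = d(0) + d(1) + ... + d(5)
= 0 + 2 + 1 + 2 + 0 + 0
= 5

5


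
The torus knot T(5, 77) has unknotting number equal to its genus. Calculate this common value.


For a torus knot T(p,q), both the unknotting number and genus equal (p-1)(q-1)/2.
= (5-1)(77-1)/2
= 4*76/2
= 304/2 = 152

152


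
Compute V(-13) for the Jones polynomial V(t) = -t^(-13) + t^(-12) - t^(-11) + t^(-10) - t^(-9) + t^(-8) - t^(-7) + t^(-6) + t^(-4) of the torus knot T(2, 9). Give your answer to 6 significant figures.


Substituting t = -13 into V(t) = -t^(-13) + t^(-12) - t^(-11) + t^(-10) - t^(-9) + t^(-8) - t^(-7) + t^(-6) + t^(-4):
  (-)t^(-13) = 3.30169e-15
  (+)t^(-12) = 4.2922e-14
  (-)t^(-11) = 5.57986e-13
  (+)t^(-10) = 7.25382e-12
  (-)t^(-9) = 9.42996e-11
  (+)t^(-8) = 1.22589e-09
  (-)t^(-7) = 1.59366e-08
  (+)t^(-6) = 2.07176e-07
  (+)t^(-4) = 3.50128e-05
Sum = (3.30169e-15) + (4.2922e-14) + (5.57986e-13) + (7.25382e-12) + (9.42996e-11) + (1.22589e-09) + (1.59366e-08) + (2.07176e-07) + (3.50128e-05)
= 3.523722056e-05
Rounded to 6 significant figures: 3.52372e-05

3.52372e-05


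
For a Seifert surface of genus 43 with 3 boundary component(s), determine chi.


chi = 2 - 2g - b
= 2 - 2*43 - 3
= 2 - 86 - 3 = -87

-87


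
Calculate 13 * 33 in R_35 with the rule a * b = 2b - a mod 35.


13 * 33 = 2*33 - 13 mod 35
= 66 - 13 mod 35
= 53 mod 35 = 18

18


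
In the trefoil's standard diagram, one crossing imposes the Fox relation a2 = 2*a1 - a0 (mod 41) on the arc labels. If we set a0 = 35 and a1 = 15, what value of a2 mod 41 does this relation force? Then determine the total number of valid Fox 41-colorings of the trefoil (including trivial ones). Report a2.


Step 1: Apply the given crossing relation 2*a1 - a0 - a2 = 0 (mod 41).
  a2 = 2*a1 - a0 mod 41
  a2 = 2*15 - 35 mod 41
  a2 = 30 - 35 mod 41
  a2 = -5 mod 41 = 36
Step 2: The trefoil has determinant 3.
  Number of Fox p-colorings (p prime) is p^2 if p = 3, else p.
  Since 41 does not divide 3, only trivial (constant) colorings exist.
  (So the trial a0 = 35, a1 = 15 with a0 != a1 does NOT extend to a valid coloring of the whole trefoil: the other two crossing relations require 3*(a1 - a0) = 0 (mod 41), which fails.)
  Total colorings = 41
Step 3: a2 = 36, total Fox 41-colorings = 41

36


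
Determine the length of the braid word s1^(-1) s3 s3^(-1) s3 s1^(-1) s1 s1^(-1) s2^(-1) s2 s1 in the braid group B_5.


The word length counts the number of generators (including inverses).
Listing each generator: s1^(-1), s3, s3^(-1), s3, s1^(-1), s1, s1^(-1), s2^(-1), s2, s1
There are 10 generators in this braid word.

10


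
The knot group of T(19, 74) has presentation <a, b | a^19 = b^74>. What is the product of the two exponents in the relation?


The relation is a^19 = b^74.
Product of exponents = 19 * 74
= 1406

1406


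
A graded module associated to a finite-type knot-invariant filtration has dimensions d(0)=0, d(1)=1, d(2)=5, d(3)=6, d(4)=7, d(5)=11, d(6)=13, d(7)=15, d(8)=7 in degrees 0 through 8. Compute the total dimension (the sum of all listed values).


Total dimension = d(0) + d(1) + ... + d(8)
= 0 + 1 + 5 + 6 + 7 + 11 + 13 + 15 + 7
= 65

65


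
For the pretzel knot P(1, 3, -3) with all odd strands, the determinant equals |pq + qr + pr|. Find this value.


Step 1: Compute pq + qr + pr.
pq = 1*3 = 3
qr = 3*(-3) = -9
pr = 1*(-3) = -3
pq + qr + pr = 3 + (-9) + (-3) = -9
Step 2: Take absolute value.
det(P(1,3,-3)) = |-9| = 9

9


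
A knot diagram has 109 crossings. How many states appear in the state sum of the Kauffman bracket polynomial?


Each crossing contributes 2 choices (A-smoothing or B-smoothing).
Total states = 2^109 = 649037107316853453566312041152512

649037107316853453566312041152512


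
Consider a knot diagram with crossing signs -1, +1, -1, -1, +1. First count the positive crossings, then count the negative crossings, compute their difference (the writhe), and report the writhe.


Step 1: Count positive crossings (+1).
Positive crossings: 2
Step 2: Count negative crossings (-1).
Negative crossings: 3
Step 3: Writhe = (positive) - (negative)
w = 2 - 3 = -1
Step 4: |w| = 1, and w is negative

-1


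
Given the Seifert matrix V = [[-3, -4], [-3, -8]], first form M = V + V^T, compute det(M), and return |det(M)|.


Step 1: Form V + V^T where V = [[-3, -4], [-3, -8]]
  V^T = [[-3, -3], [-4, -8]]
  V + V^T = [[-6, -7], [-7, -16]]
Step 2: det(V + V^T) = (-6)*(-16) - (-7)*(-7)
  = 96 - 49 = 47
Step 3: Knot determinant = |det(V + V^T)| = |47| = 47

47


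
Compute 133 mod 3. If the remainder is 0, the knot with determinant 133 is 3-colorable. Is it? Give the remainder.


Step 1: A knot is p-colorable if and only if p divides its determinant.
Step 2: Compute 133 mod 3.
133 = 44 * 3 + 1
Step 3: 133 mod 3 = 1
Step 4: The knot is 3-colorable: no

1


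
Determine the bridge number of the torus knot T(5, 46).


The bridge number of T(p,q) is min(p,q).
min(5, 46) = 5

5


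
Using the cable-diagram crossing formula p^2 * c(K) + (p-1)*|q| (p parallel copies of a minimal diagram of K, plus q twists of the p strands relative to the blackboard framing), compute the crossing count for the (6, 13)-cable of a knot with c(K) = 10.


Step 1: Each of the c(K) crossings of the companion diagram becomes p*p = p^2 crossings among the p parallel strands, and each of the |q| twists s_1 s_2 ... s_(p-1) adds (p-1) crossings.
  Crossings = p^2 * c(K) + (p-1)*|q|
Step 2: = 6^2 * 10 + (6-1)*13
Step 3: = 36*10 + 5*13
Step 4: = 360 + 65 = 425

425


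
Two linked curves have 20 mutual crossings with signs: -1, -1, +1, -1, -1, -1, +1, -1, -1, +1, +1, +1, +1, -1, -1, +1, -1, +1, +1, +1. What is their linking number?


Step 1: Count positive crossings: 10
Step 2: Count negative crossings: 10
Step 3: Sum of signs = 10 - 10 = 0
Step 4: Linking number = sum/2 = 0/2 = 0

0


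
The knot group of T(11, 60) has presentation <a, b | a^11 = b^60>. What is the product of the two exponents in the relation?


The relation is a^11 = b^60.
Product of exponents = 11 * 60
= 660

660


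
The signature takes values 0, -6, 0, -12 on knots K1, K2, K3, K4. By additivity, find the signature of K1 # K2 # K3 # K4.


The signature is additive under connected sum.
signature(K1 # K2 # K3 # K4) = (0) + (-6) + (0) + (-12)
= -18

-18


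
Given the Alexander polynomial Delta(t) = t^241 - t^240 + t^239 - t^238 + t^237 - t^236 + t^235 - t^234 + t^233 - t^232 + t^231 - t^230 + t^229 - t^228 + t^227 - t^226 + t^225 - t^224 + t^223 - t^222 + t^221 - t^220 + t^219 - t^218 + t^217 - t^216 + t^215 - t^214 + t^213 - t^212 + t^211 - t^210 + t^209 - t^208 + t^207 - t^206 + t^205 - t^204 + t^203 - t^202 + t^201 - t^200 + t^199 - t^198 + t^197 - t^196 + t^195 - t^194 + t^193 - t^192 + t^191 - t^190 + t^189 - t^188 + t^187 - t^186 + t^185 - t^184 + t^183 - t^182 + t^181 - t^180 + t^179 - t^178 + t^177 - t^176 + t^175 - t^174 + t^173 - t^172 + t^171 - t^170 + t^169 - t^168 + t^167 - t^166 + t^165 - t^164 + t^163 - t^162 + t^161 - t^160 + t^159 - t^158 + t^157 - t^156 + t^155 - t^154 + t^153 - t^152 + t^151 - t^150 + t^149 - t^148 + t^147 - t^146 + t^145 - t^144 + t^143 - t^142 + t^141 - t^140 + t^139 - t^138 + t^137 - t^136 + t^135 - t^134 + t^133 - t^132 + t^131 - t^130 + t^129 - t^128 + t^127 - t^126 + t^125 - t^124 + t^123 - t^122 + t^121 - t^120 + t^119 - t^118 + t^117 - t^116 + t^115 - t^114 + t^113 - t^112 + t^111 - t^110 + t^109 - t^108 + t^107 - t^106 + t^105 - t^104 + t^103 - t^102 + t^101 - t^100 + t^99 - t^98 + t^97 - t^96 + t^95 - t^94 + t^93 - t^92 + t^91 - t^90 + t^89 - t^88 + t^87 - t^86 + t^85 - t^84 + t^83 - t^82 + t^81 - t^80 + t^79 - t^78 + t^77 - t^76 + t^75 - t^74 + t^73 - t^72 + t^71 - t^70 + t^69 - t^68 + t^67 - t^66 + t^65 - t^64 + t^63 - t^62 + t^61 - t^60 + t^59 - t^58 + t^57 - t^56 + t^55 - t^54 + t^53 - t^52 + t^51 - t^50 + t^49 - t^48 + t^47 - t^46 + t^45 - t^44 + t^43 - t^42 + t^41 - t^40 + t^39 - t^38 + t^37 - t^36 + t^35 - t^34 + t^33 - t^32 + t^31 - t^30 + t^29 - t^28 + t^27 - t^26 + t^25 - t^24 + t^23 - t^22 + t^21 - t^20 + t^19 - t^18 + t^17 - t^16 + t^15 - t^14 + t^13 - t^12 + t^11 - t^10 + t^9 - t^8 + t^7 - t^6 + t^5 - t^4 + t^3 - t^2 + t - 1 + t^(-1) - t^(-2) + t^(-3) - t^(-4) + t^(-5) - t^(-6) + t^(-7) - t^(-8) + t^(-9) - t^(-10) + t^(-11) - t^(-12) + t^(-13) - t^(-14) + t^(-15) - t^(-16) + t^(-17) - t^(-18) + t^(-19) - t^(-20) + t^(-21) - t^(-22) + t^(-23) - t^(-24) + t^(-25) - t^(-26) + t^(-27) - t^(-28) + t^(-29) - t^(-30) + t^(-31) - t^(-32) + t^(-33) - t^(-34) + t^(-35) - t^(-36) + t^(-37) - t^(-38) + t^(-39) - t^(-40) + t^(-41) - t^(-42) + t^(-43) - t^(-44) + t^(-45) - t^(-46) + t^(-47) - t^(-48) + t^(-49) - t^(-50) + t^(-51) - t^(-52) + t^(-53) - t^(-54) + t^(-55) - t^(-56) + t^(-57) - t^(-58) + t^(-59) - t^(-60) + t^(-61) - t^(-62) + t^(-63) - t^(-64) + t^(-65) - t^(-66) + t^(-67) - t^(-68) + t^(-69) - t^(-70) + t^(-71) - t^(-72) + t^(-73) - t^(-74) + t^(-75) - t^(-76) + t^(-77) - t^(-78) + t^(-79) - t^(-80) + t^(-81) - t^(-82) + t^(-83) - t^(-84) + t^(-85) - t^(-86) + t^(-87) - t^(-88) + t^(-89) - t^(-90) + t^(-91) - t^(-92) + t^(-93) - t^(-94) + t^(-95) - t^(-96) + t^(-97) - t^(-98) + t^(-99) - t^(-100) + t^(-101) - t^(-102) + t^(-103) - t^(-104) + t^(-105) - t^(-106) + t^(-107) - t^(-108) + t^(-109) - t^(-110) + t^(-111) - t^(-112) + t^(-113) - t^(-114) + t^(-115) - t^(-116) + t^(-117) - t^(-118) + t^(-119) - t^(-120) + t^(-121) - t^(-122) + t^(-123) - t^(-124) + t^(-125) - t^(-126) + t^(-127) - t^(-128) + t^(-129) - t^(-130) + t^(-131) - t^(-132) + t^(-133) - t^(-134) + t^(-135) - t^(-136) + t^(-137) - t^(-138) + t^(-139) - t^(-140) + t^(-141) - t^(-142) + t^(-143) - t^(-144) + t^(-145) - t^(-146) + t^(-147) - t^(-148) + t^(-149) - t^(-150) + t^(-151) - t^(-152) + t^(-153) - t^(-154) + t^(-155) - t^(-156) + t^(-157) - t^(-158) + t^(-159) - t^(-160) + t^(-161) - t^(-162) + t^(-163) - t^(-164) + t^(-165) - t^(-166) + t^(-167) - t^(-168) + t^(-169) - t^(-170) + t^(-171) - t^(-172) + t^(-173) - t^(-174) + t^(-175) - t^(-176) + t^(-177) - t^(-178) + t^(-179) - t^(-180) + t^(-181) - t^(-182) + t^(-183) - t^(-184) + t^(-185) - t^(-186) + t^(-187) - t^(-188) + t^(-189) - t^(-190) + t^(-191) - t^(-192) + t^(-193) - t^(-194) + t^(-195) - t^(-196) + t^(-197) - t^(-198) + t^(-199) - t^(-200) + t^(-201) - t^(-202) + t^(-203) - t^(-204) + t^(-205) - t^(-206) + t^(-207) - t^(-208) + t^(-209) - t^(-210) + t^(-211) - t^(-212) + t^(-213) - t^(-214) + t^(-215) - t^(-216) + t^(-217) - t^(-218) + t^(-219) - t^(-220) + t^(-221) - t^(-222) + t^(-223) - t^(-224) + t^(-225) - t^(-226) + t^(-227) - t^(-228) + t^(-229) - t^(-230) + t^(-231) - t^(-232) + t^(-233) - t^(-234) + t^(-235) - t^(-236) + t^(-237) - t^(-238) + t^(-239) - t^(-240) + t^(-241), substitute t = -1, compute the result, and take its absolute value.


Step 1: The polynomial has 483 terms with alternating signs, exponents from 241 down to -241.
Step 2: Substitute t = -1. The i-th term has coefficient (-1)^i and exponent (m-i),
  so its value is (-1)^i * (-1)^(m-i) = (-1)^m = -1 for every i.
Step 3: All 483 terms equal -1, so Delta(-1) = 483 * (-1) = -483
Step 4: |Delta(-1)| = 483

483


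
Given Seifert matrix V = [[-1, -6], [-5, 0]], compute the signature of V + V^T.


Step 1: V + V^T = [[-2, -11], [-11, 0]]
Step 2: trace = -2, det = -121
Step 3: Discriminant = (-2)^2 - 4*(-121) = 488
Step 4: Eigenvalues: 10.0454, -12.0454
Step 5: Signature = (# positive eigenvalues) - (# negative eigenvalues) = 0

0


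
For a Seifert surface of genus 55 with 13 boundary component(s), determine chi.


chi = 2 - 2g - b
= 2 - 2*55 - 13
= 2 - 110 - 13 = -121

-121


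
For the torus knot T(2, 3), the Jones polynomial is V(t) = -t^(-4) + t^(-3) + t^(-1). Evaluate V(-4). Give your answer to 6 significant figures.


Substituting t = -4 into V(t) = -t^(-4) + t^(-3) + t^(-1):
  (-)t^(-4) = -0.00390625
  (+)t^(-3) = -0.015625
  (+)t^(-1) = -0.25
Sum = (-0.00390625) + (-0.015625) + (-0.25)
= -0.26953125
Rounded to 6 significant figures: -0.269531

-0.269531


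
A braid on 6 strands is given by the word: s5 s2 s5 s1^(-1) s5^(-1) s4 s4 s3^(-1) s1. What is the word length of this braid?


The word length counts the number of generators (including inverses).
Listing each generator: s5, s2, s5, s1^(-1), s5^(-1), s4, s4, s3^(-1), s1
There are 9 generators in this braid word.

9


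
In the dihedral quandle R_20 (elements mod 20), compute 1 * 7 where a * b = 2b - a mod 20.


1 * 7 = 2*7 - 1 mod 20
= 14 - 1 mod 20
= 13 mod 20 = 13

13


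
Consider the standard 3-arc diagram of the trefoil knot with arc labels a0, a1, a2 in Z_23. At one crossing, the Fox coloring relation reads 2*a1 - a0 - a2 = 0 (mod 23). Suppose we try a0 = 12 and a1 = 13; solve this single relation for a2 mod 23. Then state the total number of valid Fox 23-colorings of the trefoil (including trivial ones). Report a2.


Step 1: Apply the given crossing relation 2*a1 - a0 - a2 = 0 (mod 23).
  a2 = 2*a1 - a0 mod 23
  a2 = 2*13 - 12 mod 23
  a2 = 26 - 12 mod 23
  a2 = 14 mod 23 = 14
Step 2: The trefoil has determinant 3.
  Number of Fox p-colorings (p prime) is p^2 if p = 3, else p.
  Since 23 does not divide 3, only trivial (constant) colorings exist.
  (So the trial a0 = 12, a1 = 13 with a0 != a1 does NOT extend to a valid coloring of the whole trefoil: the other two crossing relations require 3*(a1 - a0) = 0 (mod 23), which fails.)
  Total colorings = 23
Step 3: a2 = 14, total Fox 23-colorings = 23

14


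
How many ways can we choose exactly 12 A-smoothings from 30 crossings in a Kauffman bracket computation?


We choose which 12 of 30 crossings get A-smoothings.
C(30, 12) = 30! / (12! * 18!)
= 86493225

86493225


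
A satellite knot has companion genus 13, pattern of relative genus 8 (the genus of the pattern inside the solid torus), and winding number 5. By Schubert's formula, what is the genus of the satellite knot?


Schubert: g(satellite) = g_rel(pattern) + |winding| * g(companion),
where g_rel(pattern) is the genus of the pattern relative to the solid torus.
= 8 + 5 * 13
= 8 + 65 = 73

73


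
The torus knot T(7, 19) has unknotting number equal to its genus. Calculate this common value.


For a torus knot T(p,q), both the unknotting number and genus equal (p-1)(q-1)/2.
= (7-1)(19-1)/2
= 6*18/2
= 108/2 = 54

54


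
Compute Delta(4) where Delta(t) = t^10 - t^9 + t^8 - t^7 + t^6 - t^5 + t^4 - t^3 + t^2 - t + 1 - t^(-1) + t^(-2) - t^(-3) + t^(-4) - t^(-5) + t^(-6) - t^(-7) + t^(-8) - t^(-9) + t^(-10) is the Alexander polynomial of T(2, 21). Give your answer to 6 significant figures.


Substituting t = 4 into Delta(t) = t^10 - t^9 + t^8 - t^7 + t^6 - t^5 + t^4 - t^3 + t^2 - t + 1 - t^(-1) + t^(-2) - t^(-3) + t^(-4) - t^(-5) + t^(-6) - t^(-7) + t^(-8) - t^(-9) + t^(-10):
Term values: (1048576) + (-262144) + (65536) + (-16384) + (4096) + (-1024) + (256) + (-64) + (16) + (-4) + (1) + (-0.25) + (0.0625) + (-0.015625) + (0.00390625) + (-0.000976562) + (0.000244141) + (-6.10352e-05) + (1.52588e-05) + (-3.8147e-06) + (9.53674e-07)
Sum = 838860.8
Rounded to 6 significant figures: 838861

838861


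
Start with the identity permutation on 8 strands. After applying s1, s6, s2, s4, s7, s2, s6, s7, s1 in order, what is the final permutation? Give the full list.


Starting with identity [1, 2, 3, 4, 5, 6, 7, 8].
Apply generators in sequence:
  After s1: [2, 1, 3, 4, 5, 6, 7, 8]
  After s6: [2, 1, 3, 4, 5, 7, 6, 8]
  After s2: [2, 3, 1, 4, 5, 7, 6, 8]
  After s4: [2, 3, 1, 5, 4, 7, 6, 8]
  After s7: [2, 3, 1, 5, 4, 7, 8, 6]
  After s2: [2, 1, 3, 5, 4, 7, 8, 6]
  After s6: [2, 1, 3, 5, 4, 8, 7, 6]
  After s7: [2, 1, 3, 5, 4, 8, 6, 7]
  After s1: [1, 2, 3, 5, 4, 8, 6, 7]
Final permutation: [1, 2, 3, 5, 4, 8, 6, 7]

[1, 2, 3, 5, 4, 8, 6, 7]


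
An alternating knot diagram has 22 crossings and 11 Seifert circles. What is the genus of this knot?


For alternating knots, g = (c - s + 1)/2.
= (22 - 11 + 1)/2
= 12/2 = 6

6


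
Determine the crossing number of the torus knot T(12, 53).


For a torus knot T(p, q) with gcd(p,q)=1,
the crossing number is min(p*(q-1), q*(p-1)).
p*(q-1) = 12*52 = 624
q*(p-1) = 53*11 = 583
min(624, 583) = 583

583


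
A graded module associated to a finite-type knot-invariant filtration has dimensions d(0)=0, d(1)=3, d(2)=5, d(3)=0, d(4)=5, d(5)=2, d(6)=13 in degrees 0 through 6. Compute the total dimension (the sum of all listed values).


Total dimension = d(0) + d(1) + ... + d(6)
= 0 + 3 + 5 + 0 + 5 + 2 + 13
= 28

28


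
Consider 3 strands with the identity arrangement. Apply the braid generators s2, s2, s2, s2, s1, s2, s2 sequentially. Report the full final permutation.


Starting with identity [1, 2, 3].
Apply generators in sequence:
  After s2: [1, 3, 2]
  After s2: [1, 2, 3]
  After s2: [1, 3, 2]
  After s2: [1, 2, 3]
  After s1: [2, 1, 3]
  After s2: [2, 3, 1]
  After s2: [2, 1, 3]
Final permutation: [2, 1, 3]

[2, 1, 3]


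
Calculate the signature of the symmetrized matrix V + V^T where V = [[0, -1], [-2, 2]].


Step 1: V + V^T = [[0, -3], [-3, 4]]
Step 2: trace = 4, det = -9
Step 3: Discriminant = 4^2 - 4*(-9) = 52
Step 4: Eigenvalues: 5.60555, -1.60555
Step 5: Signature = (# positive eigenvalues) - (# negative eigenvalues) = 0

0


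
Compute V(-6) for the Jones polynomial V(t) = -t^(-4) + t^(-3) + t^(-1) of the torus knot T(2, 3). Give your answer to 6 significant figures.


Substituting t = -6 into V(t) = -t^(-4) + t^(-3) + t^(-1):
  (-)t^(-4) = -0.000771605
  (+)t^(-3) = -0.00462963
  (+)t^(-1) = -0.166667
Sum = (-0.000771605) + (-0.00462963) + (-0.166667)
= -0.1720679012
Rounded to 6 significant figures: -0.172068

-0.172068


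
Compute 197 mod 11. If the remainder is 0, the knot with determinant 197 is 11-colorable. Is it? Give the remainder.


Step 1: A knot is p-colorable if and only if p divides its determinant.
Step 2: Compute 197 mod 11.
197 = 17 * 11 + 10
Step 3: 197 mod 11 = 10
Step 4: The knot is 11-colorable: no

10


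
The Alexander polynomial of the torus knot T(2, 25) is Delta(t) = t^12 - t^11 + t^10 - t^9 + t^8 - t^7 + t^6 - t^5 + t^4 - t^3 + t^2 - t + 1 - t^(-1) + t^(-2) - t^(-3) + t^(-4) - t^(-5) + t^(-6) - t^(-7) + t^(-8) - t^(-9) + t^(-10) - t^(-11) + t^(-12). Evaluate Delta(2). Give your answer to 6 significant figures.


Substituting t = 2 into Delta(t) = t^12 - t^11 + t^10 - t^9 + t^8 - t^7 + t^6 - t^5 + t^4 - t^3 + t^2 - t + 1 - t^(-1) + t^(-2) - t^(-3) + t^(-4) - t^(-5) + t^(-6) - t^(-7) + t^(-8) - t^(-9) + t^(-10) - t^(-11) + t^(-12):
Term values: (4096) + (-2048) + (1024) + (-512) + (256) + (-128) + (64) + (-32) + (16) + (-8) + (4) + (-2) + (1) + (-0.5) + (0.25) + (-0.125) + (0.0625) + (-0.03125) + (0.015625) + (-0.0078125) + (0.00390625) + (-0.00195312) + (0.000976562) + (-0.000488281) + (0.000244141)
Sum = 2730.666748
Rounded to 6 significant figures: 2730.67

2730.67


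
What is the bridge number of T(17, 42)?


The bridge number of T(p,q) is min(p,q).
min(17, 42) = 17

17


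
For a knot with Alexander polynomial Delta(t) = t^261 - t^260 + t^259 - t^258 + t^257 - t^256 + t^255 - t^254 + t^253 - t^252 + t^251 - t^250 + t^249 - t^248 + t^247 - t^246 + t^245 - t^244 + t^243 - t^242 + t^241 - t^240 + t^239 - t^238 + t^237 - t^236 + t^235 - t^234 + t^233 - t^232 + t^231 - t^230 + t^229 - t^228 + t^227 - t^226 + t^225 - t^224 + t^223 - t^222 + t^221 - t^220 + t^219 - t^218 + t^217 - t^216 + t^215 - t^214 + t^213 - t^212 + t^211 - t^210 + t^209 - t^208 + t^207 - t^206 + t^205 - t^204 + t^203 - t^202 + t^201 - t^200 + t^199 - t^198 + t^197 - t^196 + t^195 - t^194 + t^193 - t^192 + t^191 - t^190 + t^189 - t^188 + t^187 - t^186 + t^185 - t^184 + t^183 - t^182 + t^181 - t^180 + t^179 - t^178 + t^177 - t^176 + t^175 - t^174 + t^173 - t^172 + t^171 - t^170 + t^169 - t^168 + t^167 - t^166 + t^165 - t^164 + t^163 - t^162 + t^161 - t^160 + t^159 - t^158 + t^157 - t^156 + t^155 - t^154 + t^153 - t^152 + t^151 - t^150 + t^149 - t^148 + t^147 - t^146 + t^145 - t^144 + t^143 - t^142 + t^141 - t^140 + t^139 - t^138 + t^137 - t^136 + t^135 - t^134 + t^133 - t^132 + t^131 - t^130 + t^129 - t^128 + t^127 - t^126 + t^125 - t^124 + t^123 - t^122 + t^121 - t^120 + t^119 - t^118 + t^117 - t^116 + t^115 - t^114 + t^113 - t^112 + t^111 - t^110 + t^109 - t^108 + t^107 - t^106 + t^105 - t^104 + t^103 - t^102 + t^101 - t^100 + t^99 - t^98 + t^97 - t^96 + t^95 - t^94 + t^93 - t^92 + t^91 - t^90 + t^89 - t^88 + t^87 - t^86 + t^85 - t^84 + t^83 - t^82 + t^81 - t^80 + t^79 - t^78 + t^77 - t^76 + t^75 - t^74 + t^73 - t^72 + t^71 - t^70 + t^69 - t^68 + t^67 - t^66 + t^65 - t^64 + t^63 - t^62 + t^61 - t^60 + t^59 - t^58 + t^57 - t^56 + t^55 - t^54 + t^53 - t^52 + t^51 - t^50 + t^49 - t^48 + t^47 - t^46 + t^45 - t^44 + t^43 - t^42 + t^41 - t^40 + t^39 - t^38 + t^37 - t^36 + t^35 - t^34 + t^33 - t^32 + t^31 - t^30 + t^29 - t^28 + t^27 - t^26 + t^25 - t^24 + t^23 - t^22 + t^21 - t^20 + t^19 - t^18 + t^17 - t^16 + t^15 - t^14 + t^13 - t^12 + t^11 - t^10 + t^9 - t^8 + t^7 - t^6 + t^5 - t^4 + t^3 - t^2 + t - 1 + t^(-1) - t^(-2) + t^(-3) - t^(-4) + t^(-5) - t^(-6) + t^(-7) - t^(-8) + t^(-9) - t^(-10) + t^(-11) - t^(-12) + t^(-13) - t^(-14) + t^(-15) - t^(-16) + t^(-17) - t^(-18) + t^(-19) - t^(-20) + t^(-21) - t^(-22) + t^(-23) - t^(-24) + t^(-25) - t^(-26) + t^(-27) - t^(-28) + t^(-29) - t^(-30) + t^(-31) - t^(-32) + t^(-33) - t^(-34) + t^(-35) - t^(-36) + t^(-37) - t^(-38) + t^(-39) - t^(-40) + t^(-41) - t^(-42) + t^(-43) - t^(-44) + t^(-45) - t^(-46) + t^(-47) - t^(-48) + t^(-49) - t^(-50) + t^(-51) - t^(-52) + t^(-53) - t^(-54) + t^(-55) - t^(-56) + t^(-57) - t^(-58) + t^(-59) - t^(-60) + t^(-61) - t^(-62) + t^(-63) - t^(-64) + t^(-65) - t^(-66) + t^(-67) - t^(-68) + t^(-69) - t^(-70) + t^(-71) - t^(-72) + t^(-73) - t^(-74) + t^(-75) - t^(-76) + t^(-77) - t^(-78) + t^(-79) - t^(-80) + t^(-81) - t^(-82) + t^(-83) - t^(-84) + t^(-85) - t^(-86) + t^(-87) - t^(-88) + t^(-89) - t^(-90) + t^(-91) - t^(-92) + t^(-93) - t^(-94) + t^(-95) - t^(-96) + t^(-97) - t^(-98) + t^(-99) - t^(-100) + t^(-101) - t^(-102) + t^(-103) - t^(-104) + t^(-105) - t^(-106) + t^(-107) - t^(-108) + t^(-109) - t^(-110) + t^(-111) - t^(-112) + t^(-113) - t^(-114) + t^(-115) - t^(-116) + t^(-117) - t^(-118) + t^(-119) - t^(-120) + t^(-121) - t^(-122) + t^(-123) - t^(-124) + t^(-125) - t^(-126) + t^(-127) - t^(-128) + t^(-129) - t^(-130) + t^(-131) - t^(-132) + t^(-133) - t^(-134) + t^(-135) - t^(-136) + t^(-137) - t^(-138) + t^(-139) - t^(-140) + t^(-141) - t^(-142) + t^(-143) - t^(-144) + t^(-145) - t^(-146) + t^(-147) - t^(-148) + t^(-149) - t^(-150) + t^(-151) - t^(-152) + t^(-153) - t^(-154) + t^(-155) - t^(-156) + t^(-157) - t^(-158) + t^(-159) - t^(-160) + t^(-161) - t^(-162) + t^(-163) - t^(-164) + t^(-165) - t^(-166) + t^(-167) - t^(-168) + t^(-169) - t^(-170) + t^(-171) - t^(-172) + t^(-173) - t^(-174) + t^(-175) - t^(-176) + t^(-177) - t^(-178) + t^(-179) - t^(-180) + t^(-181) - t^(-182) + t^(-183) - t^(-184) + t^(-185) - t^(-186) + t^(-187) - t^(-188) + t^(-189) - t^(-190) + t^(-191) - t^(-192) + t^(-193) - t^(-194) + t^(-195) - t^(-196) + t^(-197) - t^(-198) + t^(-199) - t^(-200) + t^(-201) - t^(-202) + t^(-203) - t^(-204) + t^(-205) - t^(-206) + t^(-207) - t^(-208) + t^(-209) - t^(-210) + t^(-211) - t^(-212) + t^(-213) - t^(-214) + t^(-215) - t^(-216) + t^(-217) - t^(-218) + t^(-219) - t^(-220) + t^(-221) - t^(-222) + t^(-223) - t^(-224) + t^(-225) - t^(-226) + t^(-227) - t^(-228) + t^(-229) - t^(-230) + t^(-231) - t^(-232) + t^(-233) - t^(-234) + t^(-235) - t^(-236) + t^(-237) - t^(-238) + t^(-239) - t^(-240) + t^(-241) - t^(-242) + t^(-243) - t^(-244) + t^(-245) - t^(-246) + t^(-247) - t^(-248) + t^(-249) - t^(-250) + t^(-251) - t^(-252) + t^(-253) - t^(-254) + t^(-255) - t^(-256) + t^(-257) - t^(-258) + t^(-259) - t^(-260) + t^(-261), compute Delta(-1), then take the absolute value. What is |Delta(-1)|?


Step 1: The polynomial has 523 terms with alternating signs, exponents from 261 down to -261.
Step 2: Substitute t = -1. The i-th term has coefficient (-1)^i and exponent (m-i),
  so its value is (-1)^i * (-1)^(m-i) = (-1)^m = -1 for every i.
Step 3: All 523 terms equal -1, so Delta(-1) = 523 * (-1) = -523
Step 4: |Delta(-1)| = 523

523


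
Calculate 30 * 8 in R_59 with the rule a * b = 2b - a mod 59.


30 * 8 = 2*8 - 30 mod 59
= 16 - 30 mod 59
= -14 mod 59 = 45

45


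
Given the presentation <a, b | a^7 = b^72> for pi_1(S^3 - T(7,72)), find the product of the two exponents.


The relation is a^7 = b^72.
Product of exponents = 7 * 72
= 504

504


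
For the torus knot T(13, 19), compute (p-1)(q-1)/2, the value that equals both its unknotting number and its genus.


For a torus knot T(p,q), both the unknotting number and genus equal (p-1)(q-1)/2.
= (13-1)(19-1)/2
= 12*18/2
= 216/2 = 108

108


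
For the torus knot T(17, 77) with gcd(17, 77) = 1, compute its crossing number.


For a torus knot T(p, q) with gcd(p,q)=1,
the crossing number is min(p*(q-1), q*(p-1)).
p*(q-1) = 17*76 = 1292
q*(p-1) = 77*16 = 1232
min(1292, 1232) = 1232

1232


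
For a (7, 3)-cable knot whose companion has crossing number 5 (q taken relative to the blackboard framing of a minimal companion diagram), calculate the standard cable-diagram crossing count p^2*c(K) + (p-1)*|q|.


Step 1: Each of the c(K) crossings of the companion diagram becomes p*p = p^2 crossings among the p parallel strands, and each of the |q| twists s_1 s_2 ... s_(p-1) adds (p-1) crossings.
  Crossings = p^2 * c(K) + (p-1)*|q|
Step 2: = 7^2 * 5 + (7-1)*3
Step 3: = 49*5 + 6*3
Step 4: = 245 + 18 = 263

263


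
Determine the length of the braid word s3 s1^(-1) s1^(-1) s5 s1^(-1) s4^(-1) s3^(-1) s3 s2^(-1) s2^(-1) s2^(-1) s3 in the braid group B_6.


The word length counts the number of generators (including inverses).
Listing each generator: s3, s1^(-1), s1^(-1), s5, s1^(-1), s4^(-1), s3^(-1), s3, s2^(-1), s2^(-1), s2^(-1), s3
There are 12 generators in this braid word.

12


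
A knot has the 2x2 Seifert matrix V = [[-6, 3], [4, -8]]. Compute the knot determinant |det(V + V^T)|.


Step 1: Form V + V^T where V = [[-6, 3], [4, -8]]
  V^T = [[-6, 4], [3, -8]]
  V + V^T = [[-12, 7], [7, -16]]
Step 2: det(V + V^T) = (-12)*(-16) - 7*7
  = 192 - 49 = 143
Step 3: Knot determinant = |det(V + V^T)| = |143| = 143

143


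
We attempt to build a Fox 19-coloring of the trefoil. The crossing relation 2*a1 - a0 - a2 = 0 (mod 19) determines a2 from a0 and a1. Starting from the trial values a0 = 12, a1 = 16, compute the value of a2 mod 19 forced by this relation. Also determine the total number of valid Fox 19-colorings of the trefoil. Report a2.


Step 1: Apply the given crossing relation 2*a1 - a0 - a2 = 0 (mod 19).
  a2 = 2*a1 - a0 mod 19
  a2 = 2*16 - 12 mod 19
  a2 = 32 - 12 mod 19
  a2 = 20 mod 19 = 1
Step 2: The trefoil has determinant 3.
  Number of Fox p-colorings (p prime) is p^2 if p = 3, else p.
  Since 19 does not divide 3, only trivial (constant) colorings exist.
  (So the trial a0 = 12, a1 = 16 with a0 != a1 does NOT extend to a valid coloring of the whole trefoil: the other two crossing relations require 3*(a1 - a0) = 0 (mod 19), which fails.)
  Total colorings = 19
Step 3: a2 = 1, total Fox 19-colorings = 19

1


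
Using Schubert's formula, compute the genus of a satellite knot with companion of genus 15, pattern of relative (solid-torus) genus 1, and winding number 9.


Schubert: g(satellite) = g_rel(pattern) + |winding| * g(companion),
where g_rel(pattern) is the genus of the pattern relative to the solid torus.
= 1 + 9 * 15
= 1 + 135 = 136

136


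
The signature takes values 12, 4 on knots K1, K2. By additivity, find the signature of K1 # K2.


The signature is additive under connected sum.
signature(K1 # K2) = (12) + (4)
= 16

16


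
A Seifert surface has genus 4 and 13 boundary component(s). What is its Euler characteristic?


chi = 2 - 2g - b
= 2 - 2*4 - 13
= 2 - 8 - 13 = -19

-19


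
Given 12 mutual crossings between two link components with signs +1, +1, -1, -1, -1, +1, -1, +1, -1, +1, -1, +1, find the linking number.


Step 1: Count positive crossings: 6
Step 2: Count negative crossings: 6
Step 3: Sum of signs = 6 - 6 = 0
Step 4: Linking number = sum/2 = 0/2 = 0

0


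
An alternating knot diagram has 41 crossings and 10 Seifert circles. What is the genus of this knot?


For alternating knots, g = (c - s + 1)/2.
= (41 - 10 + 1)/2
= 32/2 = 16

16


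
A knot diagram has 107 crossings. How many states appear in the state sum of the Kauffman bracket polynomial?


Each crossing contributes 2 choices (A-smoothing or B-smoothing).
Total states = 2^107 = 162259276829213363391578010288128

162259276829213363391578010288128


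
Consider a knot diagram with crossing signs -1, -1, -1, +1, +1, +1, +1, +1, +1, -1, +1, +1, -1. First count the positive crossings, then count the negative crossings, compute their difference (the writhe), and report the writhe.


Step 1: Count positive crossings (+1).
Positive crossings: 8
Step 2: Count negative crossings (-1).
Negative crossings: 5
Step 3: Writhe = (positive) - (negative)
w = 8 - 5 = 3
Step 4: |w| = 3, and w is positive

3


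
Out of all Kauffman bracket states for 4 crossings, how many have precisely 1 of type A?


We choose which 1 of 4 crossings get A-smoothings.
C(4, 1) = 4! / (1! * 3!)
= 4

4


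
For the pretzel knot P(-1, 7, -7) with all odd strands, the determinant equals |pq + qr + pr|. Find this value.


Step 1: Compute pq + qr + pr.
pq = (-1)*7 = -7
qr = 7*(-7) = -49
pr = (-1)*(-7) = 7
pq + qr + pr = -7 + (-49) + 7 = -49
Step 2: Take absolute value.
det(P(-1,7,-7)) = |-49| = 49

49


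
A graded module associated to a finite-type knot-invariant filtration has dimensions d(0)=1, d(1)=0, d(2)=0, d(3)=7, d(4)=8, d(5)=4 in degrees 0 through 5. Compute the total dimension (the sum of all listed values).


Total dimension = d(0) + d(1) + ... + d(5)
= 1 + 0 + 0 + 7 + 8 + 4
= 20

20


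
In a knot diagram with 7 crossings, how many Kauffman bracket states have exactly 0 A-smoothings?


We choose which 0 of 7 crossings get A-smoothings.
C(7, 0) = 7! / (0! * 7!)
= 1

1


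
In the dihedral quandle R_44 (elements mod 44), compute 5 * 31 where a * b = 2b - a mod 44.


5 * 31 = 2*31 - 5 mod 44
= 62 - 5 mod 44
= 57 mod 44 = 13

13


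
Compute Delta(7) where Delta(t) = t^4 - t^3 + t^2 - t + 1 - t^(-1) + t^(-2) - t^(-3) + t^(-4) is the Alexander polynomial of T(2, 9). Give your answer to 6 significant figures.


Substituting t = 7 into Delta(t) = t^4 - t^3 + t^2 - t + 1 - t^(-1) + t^(-2) - t^(-3) + t^(-4):
Term values: (2401) + (-343) + (49) + (-7) + (1) + (-0.142857) + (0.0204082) + (-0.00291545) + (0.000416493)
Sum = 2100.875052
Rounded to 6 significant figures: 2100.88

2100.88


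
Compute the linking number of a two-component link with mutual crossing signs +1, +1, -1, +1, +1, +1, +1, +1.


Step 1: Count positive crossings: 7
Step 2: Count negative crossings: 1
Step 3: Sum of signs = 7 - 1 = 6
Step 4: Linking number = sum/2 = 6/2 = 3

3


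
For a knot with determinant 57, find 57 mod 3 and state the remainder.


Step 1: A knot is p-colorable if and only if p divides its determinant.
Step 2: Compute 57 mod 3.
57 = 19 * 3 + 0
Step 3: 57 mod 3 = 0
Step 4: The knot is 3-colorable: yes

0


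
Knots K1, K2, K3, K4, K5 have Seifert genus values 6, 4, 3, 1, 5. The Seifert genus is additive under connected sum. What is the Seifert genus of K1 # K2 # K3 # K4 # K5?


The Seifert genus is additive under connected sum.
Seifert genus(K1 # K2 # K3 # K4 # K5) = (6) + (4) + (3) + (1) + (5)
= 19

19


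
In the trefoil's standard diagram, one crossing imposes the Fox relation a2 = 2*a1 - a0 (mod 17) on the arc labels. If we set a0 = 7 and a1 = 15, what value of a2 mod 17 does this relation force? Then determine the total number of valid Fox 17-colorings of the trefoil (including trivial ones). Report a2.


Step 1: Apply the given crossing relation 2*a1 - a0 - a2 = 0 (mod 17).
  a2 = 2*a1 - a0 mod 17
  a2 = 2*15 - 7 mod 17
  a2 = 30 - 7 mod 17
  a2 = 23 mod 17 = 6
Step 2: The trefoil has determinant 3.
  Number of Fox p-colorings (p prime) is p^2 if p = 3, else p.
  Since 17 does not divide 3, only trivial (constant) colorings exist.
  (So the trial a0 = 7, a1 = 15 with a0 != a1 does NOT extend to a valid coloring of the whole trefoil: the other two crossing relations require 3*(a1 - a0) = 0 (mod 17), which fails.)
  Total colorings = 17
Step 3: a2 = 6, total Fox 17-colorings = 17

6


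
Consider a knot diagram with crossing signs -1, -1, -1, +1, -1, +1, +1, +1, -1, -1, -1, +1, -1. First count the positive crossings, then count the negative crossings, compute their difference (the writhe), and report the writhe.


Step 1: Count positive crossings (+1).
Positive crossings: 5
Step 2: Count negative crossings (-1).
Negative crossings: 8
Step 3: Writhe = (positive) - (negative)
w = 5 - 8 = -3
Step 4: |w| = 3, and w is negative

-3


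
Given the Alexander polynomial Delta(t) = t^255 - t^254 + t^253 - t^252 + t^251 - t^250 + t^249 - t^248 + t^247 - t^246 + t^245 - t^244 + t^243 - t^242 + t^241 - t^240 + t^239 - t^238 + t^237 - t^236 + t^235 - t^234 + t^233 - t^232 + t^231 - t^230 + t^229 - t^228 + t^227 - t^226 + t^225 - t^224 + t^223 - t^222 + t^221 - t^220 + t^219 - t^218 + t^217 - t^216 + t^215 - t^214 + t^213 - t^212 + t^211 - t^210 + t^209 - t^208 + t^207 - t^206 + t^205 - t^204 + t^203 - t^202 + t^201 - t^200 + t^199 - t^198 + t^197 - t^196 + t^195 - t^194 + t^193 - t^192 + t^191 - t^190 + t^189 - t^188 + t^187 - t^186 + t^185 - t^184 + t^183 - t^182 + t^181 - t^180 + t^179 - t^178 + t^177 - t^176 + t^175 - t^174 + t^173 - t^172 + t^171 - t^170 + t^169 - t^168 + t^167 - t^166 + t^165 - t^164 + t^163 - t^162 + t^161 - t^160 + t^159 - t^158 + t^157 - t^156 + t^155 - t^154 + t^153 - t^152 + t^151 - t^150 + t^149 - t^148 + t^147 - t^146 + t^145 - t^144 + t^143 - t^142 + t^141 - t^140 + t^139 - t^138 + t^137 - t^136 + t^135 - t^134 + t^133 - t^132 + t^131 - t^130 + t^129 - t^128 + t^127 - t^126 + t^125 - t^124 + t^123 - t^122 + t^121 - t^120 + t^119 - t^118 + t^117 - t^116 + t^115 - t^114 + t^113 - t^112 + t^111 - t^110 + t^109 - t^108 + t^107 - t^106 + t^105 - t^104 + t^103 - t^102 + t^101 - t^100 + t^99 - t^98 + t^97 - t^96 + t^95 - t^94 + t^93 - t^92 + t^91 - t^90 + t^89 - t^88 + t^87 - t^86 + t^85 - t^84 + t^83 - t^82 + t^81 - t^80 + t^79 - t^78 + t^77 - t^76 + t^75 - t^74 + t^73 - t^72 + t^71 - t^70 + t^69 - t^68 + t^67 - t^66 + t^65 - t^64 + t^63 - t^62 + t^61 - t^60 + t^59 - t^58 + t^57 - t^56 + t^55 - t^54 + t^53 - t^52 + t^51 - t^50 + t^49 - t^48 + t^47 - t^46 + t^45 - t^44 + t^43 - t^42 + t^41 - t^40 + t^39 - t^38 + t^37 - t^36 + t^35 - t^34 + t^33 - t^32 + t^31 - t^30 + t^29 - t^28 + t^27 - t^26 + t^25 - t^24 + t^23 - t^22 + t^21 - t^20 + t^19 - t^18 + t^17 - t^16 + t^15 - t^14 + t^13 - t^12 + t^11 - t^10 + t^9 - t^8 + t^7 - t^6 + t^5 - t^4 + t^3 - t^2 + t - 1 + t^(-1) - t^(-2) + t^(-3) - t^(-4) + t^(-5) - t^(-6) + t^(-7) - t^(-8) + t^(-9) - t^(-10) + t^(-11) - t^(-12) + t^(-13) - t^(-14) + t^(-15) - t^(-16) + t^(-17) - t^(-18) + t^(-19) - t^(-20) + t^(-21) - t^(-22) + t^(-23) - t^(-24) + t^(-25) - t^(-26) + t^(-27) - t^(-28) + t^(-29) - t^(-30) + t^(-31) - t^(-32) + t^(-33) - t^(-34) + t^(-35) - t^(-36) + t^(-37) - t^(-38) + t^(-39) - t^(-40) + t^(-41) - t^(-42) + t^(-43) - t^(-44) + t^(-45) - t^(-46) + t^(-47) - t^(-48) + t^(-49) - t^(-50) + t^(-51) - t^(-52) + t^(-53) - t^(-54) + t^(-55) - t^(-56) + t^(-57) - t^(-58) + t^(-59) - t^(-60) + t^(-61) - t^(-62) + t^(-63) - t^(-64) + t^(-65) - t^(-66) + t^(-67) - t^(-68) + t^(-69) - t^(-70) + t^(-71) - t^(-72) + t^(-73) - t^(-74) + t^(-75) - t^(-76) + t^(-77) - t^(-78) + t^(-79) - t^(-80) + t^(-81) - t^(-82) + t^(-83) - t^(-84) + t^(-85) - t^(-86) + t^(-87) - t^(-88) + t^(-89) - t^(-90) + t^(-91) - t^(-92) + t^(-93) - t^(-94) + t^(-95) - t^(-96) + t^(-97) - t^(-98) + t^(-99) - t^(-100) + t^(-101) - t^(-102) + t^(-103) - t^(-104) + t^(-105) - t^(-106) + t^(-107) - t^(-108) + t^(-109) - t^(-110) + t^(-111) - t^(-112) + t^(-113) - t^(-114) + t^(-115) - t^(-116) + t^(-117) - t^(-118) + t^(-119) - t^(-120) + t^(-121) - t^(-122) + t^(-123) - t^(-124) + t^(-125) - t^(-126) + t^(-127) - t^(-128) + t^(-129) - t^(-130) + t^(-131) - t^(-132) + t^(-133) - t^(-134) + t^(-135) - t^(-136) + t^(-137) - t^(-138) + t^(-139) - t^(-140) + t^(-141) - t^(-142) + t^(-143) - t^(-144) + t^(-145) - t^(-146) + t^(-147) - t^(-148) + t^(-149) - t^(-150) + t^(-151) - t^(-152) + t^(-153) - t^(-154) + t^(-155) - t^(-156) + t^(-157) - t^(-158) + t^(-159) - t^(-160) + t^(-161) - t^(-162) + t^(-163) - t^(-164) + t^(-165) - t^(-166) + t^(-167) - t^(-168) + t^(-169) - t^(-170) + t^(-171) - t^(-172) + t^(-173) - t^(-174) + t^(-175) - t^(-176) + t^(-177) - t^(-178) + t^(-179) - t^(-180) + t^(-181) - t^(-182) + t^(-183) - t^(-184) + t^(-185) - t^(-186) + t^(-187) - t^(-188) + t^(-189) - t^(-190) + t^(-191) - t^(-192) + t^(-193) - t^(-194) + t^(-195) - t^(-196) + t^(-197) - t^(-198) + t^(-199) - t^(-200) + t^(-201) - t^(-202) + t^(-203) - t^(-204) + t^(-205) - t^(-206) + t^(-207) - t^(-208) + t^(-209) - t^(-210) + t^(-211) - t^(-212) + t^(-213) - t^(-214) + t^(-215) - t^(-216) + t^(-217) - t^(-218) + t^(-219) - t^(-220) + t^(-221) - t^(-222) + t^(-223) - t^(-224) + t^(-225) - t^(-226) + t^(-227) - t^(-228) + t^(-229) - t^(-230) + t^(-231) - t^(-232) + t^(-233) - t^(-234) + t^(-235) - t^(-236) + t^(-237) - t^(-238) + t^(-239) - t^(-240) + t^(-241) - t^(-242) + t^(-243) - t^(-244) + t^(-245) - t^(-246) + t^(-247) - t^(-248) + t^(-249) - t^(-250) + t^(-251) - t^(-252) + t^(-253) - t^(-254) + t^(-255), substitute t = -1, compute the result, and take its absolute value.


Step 1: The polynomial has 511 terms with alternating signs, exponents from 255 down to -255.
Step 2: Substitute t = -1. The i-th term has coefficient (-1)^i and exponent (m-i),
  so its value is (-1)^i * (-1)^(m-i) = (-1)^m = -1 for every i.
Step 3: All 511 terms equal -1, so Delta(-1) = 511 * (-1) = -511
Step 4: |Delta(-1)| = 511

511


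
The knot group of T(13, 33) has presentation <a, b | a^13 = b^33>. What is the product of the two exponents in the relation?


The relation is a^13 = b^33.
Product of exponents = 13 * 33
= 429

429


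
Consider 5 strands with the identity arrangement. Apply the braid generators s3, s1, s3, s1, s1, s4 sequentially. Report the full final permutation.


Starting with identity [1, 2, 3, 4, 5].
Apply generators in sequence:
  After s3: [1, 2, 4, 3, 5]
  After s1: [2, 1, 4, 3, 5]
  After s3: [2, 1, 3, 4, 5]
  After s1: [1, 2, 3, 4, 5]
  After s1: [2, 1, 3, 4, 5]
  After s4: [2, 1, 3, 5, 4]
Final permutation: [2, 1, 3, 5, 4]

[2, 1, 3, 5, 4]


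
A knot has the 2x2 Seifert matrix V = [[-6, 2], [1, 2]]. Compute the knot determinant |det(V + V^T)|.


Step 1: Form V + V^T where V = [[-6, 2], [1, 2]]
  V^T = [[-6, 1], [2, 2]]
  V + V^T = [[-12, 3], [3, 4]]
Step 2: det(V + V^T) = (-12)*4 - 3*3
  = -48 - 9 = -57
Step 3: Knot determinant = |det(V + V^T)| = |-57| = 57

57


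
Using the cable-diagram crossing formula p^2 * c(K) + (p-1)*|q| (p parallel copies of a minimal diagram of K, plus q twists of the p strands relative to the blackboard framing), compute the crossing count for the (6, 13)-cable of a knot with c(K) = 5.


Step 1: Each of the c(K) crossings of the companion diagram becomes p*p = p^2 crossings among the p parallel strands, and each of the |q| twists s_1 s_2 ... s_(p-1) adds (p-1) crossings.
  Crossings = p^2 * c(K) + (p-1)*|q|
Step 2: = 6^2 * 5 + (6-1)*13
Step 3: = 36*5 + 5*13
Step 4: = 180 + 65 = 245

245


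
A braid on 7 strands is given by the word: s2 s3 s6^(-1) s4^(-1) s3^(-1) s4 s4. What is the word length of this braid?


The word length counts the number of generators (including inverses).
Listing each generator: s2, s3, s6^(-1), s4^(-1), s3^(-1), s4, s4
There are 7 generators in this braid word.

7
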